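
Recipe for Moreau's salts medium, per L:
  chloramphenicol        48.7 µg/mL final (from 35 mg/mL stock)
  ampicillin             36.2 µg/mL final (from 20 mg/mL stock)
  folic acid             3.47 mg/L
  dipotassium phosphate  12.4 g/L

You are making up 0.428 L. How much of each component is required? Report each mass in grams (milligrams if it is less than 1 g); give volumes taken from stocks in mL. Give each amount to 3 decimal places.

Working volume: 0.428 L.
chloramphenicol: dilute stock: 48.7 µg/mL × 428 mL ÷ 35000 µg/mL = 0.596 mL
ampicillin: dilute stock: 36.2 µg/mL × 428 mL ÷ 20000 µg/mL = 0.775 mL
folic acid: 3.47 mg/L × 0.428 L = 1.485 mg
dipotassium phosphate: 12.4 g/L × 0.428 L = 5.307 g

chloramphenicol 0.596 mL; ampicillin 0.775 mL; folic acid 1.485 mg; dipotassium phosphate 5.307 g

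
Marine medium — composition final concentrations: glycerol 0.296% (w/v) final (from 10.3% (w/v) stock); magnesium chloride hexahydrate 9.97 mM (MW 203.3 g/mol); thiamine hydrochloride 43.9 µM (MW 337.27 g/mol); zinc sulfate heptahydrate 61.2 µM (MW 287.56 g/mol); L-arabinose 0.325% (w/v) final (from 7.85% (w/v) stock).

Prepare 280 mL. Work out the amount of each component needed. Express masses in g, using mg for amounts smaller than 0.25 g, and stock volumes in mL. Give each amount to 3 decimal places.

glycerol 8.047 mL; magnesium chloride hexahydrate 0.568 g; thiamine hydrochloride 4.146 mg; zinc sulfate heptahydrate 4.928 mg; L-arabinose 11.592 mL

Target volume = 280 mL = 0.28 L.
glycerol: V = C2·V2/C1 = 0.296% ÷ 10.3% × 280 mL = 8.047 mL
magnesium chloride hexahydrate: 9.97 mmol/L × 203.3 g/mol × 0.28 L ÷ 1000 = 0.568 g
thiamine hydrochloride: 43.9 µmol/L × 337.27 g/mol × 0.28 L ÷ 1000 = 4.146 mg
zinc sulfate heptahydrate: 61.2 µmol/L × 287.56 g/mol × 0.28 L ÷ 1000 = 4.928 mg
L-arabinose: V = C2·V2/C1 = 0.325% ÷ 7.85% × 280 mL = 11.592 mL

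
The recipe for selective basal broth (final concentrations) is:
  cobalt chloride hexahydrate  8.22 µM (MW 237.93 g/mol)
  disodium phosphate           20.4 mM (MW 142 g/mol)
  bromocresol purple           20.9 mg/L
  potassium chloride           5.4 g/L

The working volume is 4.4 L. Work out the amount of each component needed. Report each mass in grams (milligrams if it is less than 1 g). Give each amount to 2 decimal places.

cobalt chloride hexahydrate 8.61 mg; disodium phosphate 12.75 g; bromocresol purple 91.96 mg; potassium chloride 23.76 g

Scale factor relative to 1 L: 4.4.
cobalt chloride hexahydrate: 8.22 µmol/L × 237.93 g/mol × 4.4 L ÷ 1000 = 8.61 mg
disodium phosphate: 20.4 mmol/L × 142 g/mol × 4.4 L ÷ 1000 = 12.75 g
bromocresol purple: 20.9 mg/L × 4.4 L = 91.96 mg
potassium chloride: 5.4 g/L × 4.4 L = 23.76 g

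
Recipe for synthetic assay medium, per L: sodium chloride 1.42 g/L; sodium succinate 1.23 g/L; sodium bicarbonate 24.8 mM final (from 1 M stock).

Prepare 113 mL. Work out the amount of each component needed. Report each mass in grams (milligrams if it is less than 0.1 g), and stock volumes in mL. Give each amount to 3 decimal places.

Scale factor relative to 1 L: 0.113.
sodium chloride: 1.42 g/L × 0.113 L = 0.160 g
sodium succinate: 1.23 g/L × 0.113 L = 0.139 g
sodium bicarbonate: C1V1 = C2V2 → 24.8 mM × 113 mL ÷ 1000 mM = 2.802 mL

sodium chloride 0.160 g; sodium succinate 0.139 g; sodium bicarbonate 2.802 mL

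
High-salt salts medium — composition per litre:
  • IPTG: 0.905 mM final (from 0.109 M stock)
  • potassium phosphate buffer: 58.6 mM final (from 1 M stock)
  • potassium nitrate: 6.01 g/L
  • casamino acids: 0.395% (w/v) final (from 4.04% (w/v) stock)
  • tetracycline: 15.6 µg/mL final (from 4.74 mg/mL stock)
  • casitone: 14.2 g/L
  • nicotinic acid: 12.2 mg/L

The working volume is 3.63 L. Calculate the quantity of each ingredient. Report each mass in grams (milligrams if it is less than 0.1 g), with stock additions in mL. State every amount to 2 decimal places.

IPTG 30.14 mL; potassium phosphate buffer 212.72 mL; potassium nitrate 21.82 g; casamino acids 354.91 mL; tetracycline 11.95 mL; casitone 51.55 g; nicotinic acid 44.29 mg

Scale factor relative to 1 L: 3.63.
IPTG: dilute stock: 0.905 mM × 3630 mL ÷ 109 mM = 30.14 mL
potassium phosphate buffer: C1V1 = C2V2 → 58.6 mM × 3630 mL ÷ 1000 mM = 212.72 mL
potassium nitrate: 6.01 g/L × 3.63 L = 21.82 g
casamino acids: dilute stock: 0.395% ÷ 4.04% × 3630 mL = 354.91 mL
tetracycline: V = C2·V2/C1 = 15.6 µg/mL × 3630 mL ÷ 4740 µg/mL = 11.95 mL
casitone: 14.2 g/L × 3.63 L = 51.55 g
nicotinic acid: 12.2 mg/L × 3.63 L = 44.29 mg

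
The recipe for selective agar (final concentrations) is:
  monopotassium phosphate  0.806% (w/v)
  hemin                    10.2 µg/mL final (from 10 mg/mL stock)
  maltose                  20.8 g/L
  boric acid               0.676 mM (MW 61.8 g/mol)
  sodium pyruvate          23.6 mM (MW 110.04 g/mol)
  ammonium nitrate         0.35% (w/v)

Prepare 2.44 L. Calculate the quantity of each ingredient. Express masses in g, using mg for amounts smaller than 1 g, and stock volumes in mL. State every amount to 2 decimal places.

Working volume: 2.44 L.
monopotassium phosphate: 0.806% w/v = 8.06 g/L → 8.06 × 2.44 L = 19.67 g
hemin: dilute stock: 10.2 µg/mL × 2440 mL ÷ 10000 µg/mL = 2.49 mL
maltose: 20.8 g/L × 2.44 L = 50.75 g
boric acid: 0.676 mmol/L × 61.8 mg/mmol × 2.44 L = 101.94 mg
sodium pyruvate: 23.6 mmol/L × 110.04 g/mol × 2.44 L ÷ 1000 = 6.34 g
ammonium nitrate: 0.35% w/v = 3.5 g/L → 3.5 × 2.44 L = 8.54 g

monopotassium phosphate 19.67 g; hemin 2.49 mL; maltose 50.75 g; boric acid 101.94 mg; sodium pyruvate 6.34 g; ammonium nitrate 8.54 g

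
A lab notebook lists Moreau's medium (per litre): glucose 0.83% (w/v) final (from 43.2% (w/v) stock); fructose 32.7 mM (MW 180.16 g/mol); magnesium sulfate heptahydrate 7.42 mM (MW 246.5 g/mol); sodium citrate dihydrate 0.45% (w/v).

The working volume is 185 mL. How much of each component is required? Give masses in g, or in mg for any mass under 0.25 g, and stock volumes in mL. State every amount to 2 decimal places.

glucose 3.55 mL; fructose 1.09 g; magnesium sulfate heptahydrate 0.34 g; sodium citrate dihydrate 0.83 g

Target volume = 185 mL = 0.185 L.
glucose: dilute stock: 0.83% ÷ 43.2% × 185 mL = 3.55 mL
fructose: 32.7 mmol/L × 180.16 g/mol × 0.185 L ÷ 1000 = 1.09 g
magnesium sulfate heptahydrate: 7.42 mmol/L × 246.5 g/mol × 0.185 L ÷ 1000 = 0.34 g
sodium citrate dihydrate: 0.45 g per 100 mL × 185 mL ÷ 100 = 0.83 g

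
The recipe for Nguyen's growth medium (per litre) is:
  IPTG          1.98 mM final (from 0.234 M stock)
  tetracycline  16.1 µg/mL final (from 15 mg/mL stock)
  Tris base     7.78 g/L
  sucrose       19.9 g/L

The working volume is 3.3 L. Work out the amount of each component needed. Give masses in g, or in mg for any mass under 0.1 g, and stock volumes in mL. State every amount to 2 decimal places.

IPTG 27.92 mL; tetracycline 3.54 mL; Tris base 25.67 g; sucrose 65.67 g

Working volume: 3.3 L.
IPTG: V = C2·V2/C1 = 1.98 mM × 3300 mL ÷ 234 mM = 27.92 mL
tetracycline: C1V1 = C2V2 → 16.1 µg/mL × 3300 mL ÷ 15000 µg/mL = 3.54 mL
Tris base: 7.78 g/L × 3.3 L = 25.67 g
sucrose: 19.9 g/L × 3.3 L = 65.67 g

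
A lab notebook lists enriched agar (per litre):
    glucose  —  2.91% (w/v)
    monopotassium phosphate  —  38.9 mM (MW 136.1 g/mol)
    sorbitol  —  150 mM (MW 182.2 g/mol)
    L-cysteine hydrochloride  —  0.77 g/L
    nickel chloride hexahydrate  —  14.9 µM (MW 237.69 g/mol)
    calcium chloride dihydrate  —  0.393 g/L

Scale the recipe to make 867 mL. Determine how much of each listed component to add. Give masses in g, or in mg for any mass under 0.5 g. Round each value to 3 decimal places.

glucose 25.230 g; monopotassium phosphate 4.590 g; sorbitol 23.695 g; L-cysteine hydrochloride 0.668 g; nickel chloride hexahydrate 3.071 mg; calcium chloride dihydrate 340.731 mg

Scale factor relative to 1 L: 0.867.
glucose: 2.91 g per 100 mL × 867 mL ÷ 100 = 25.230 g
monopotassium phosphate: 38.9 mmol/L × 136.1 g/mol × 0.867 L ÷ 1000 = 4.590 g
sorbitol: 150 mmol/L × 182.2 g/mol × 0.867 L ÷ 1000 = 23.695 g
L-cysteine hydrochloride: 0.77 g/L × 0.867 L = 0.668 g
nickel chloride hexahydrate: 14.9 µmol/L × 237.69 g/mol × 0.867 L ÷ 1000 = 3.071 mg
calcium chloride dihydrate: 0.393 g/L × 0.867 L = 0.340731 g = 340.731 mg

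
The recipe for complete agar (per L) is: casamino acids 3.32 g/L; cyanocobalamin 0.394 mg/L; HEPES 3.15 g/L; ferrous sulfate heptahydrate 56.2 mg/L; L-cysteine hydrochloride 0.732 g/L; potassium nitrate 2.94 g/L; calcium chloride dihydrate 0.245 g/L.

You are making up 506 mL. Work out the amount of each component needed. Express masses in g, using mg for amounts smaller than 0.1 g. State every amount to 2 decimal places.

Scale factor relative to 1 L: 0.506.
casamino acids: 3.32 g/L × 0.506 L = 1.68 g
cyanocobalamin: 0.394 mg/L × 0.506 L = 0.20 mg
HEPES: 3.15 g/L × 0.506 L = 1.59 g
ferrous sulfate heptahydrate: 56.2 mg/L × 0.506 L = 28.44 mg
L-cysteine hydrochloride: 0.732 g/L × 0.506 L = 0.37 g
potassium nitrate: 2.94 g/L × 0.506 L = 1.49 g
calcium chloride dihydrate: 0.245 g/L × 0.506 L = 0.12 g

casamino acids 1.68 g; cyanocobalamin 0.20 mg; HEPES 1.59 g; ferrous sulfate heptahydrate 28.44 mg; L-cysteine hydrochloride 0.37 g; potassium nitrate 1.49 g; calcium chloride dihydrate 0.12 g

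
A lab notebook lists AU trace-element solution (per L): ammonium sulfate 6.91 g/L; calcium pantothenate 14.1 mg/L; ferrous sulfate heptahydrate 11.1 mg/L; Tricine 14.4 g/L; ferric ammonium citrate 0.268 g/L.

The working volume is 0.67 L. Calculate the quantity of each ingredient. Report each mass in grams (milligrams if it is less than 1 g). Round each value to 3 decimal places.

ammonium sulfate 4.630 g; calcium pantothenate 9.447 mg; ferrous sulfate heptahydrate 7.437 mg; Tricine 9.648 g; ferric ammonium citrate 179.560 mg

Scale factor relative to 1 L: 0.67.
ammonium sulfate: 6.91 g/L × 0.67 L = 4.630 g
calcium pantothenate: 14.1 mg/L × 0.67 L = 9.447 mg
ferrous sulfate heptahydrate: 11.1 mg/L × 0.67 L = 7.437 mg
Tricine: 14.4 g/L × 0.67 L = 9.648 g
ferric ammonium citrate: 0.268 g/L × 0.67 L = 0.17956 g = 179.560 mg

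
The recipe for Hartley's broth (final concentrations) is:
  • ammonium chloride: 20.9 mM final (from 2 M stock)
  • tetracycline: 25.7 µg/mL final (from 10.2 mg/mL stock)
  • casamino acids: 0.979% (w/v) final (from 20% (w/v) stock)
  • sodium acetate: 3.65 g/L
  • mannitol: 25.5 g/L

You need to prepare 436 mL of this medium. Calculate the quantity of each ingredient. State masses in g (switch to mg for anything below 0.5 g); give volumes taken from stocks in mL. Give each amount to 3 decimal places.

ammonium chloride 4.556 mL; tetracycline 1.099 mL; casamino acids 21.342 mL; sodium acetate 1.591 g; mannitol 11.118 g

Scale factor relative to 1 L: 0.436.
ammonium chloride: C1V1 = C2V2 → 20.9 mM × 436 mL ÷ 2000 mM = 4.556 mL
tetracycline: C1V1 = C2V2 → 25.7 µg/mL × 436 mL ÷ 10200 µg/mL = 1.099 mL
casamino acids: V = C2·V2/C1 = 0.979% ÷ 20% × 436 mL = 21.342 mL
sodium acetate: 3.65 g/L × 0.436 L = 1.591 g
mannitol: 25.5 g/L × 0.436 L = 11.118 g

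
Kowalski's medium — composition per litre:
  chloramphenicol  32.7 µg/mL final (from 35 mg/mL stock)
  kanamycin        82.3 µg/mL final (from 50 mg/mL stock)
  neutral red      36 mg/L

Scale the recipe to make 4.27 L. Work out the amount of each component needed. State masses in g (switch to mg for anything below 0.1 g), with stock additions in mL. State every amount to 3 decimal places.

Working volume: 4.27 L.
chloramphenicol: V = C2·V2/C1 = 32.7 µg/mL × 4270 mL ÷ 35000 µg/mL = 3.989 mL
kanamycin: C1V1 = C2V2 → 82.3 µg/mL × 4270 mL ÷ 50000 µg/mL = 7.028 mL
neutral red: 36 mg/L × 4.27 L = 153.72 mg = 0.154 g

chloramphenicol 3.989 mL; kanamycin 7.028 mL; neutral red 0.154 g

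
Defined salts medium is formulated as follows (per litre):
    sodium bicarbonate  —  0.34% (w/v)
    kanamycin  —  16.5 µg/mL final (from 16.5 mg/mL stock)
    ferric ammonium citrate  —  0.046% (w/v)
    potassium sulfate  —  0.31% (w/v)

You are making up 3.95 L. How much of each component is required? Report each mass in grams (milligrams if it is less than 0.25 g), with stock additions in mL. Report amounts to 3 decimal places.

sodium bicarbonate 13.430 g; kanamycin 3.950 mL; ferric ammonium citrate 1.817 g; potassium sulfate 12.245 g

Working volume: 3.95 L.
sodium bicarbonate: 0.34% w/v = 3.4 g/L → 3.4 × 3.95 L = 13.430 g
kanamycin: dilute stock: 16.5 µg/mL × 3950 mL ÷ 16500 µg/mL = 3.950 mL
ferric ammonium citrate: 0.046 g per 100 mL × 3950 mL ÷ 100 = 1.817 g
potassium sulfate: 0.31 g per 100 mL × 3950 mL ÷ 100 = 12.245 g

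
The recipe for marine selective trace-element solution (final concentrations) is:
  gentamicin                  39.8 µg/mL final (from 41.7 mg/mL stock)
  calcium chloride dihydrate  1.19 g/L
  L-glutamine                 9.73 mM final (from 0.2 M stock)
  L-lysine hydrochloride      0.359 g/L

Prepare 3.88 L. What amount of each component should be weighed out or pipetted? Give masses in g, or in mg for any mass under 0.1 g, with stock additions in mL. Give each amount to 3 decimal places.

Scale factor relative to 1 L: 3.88.
gentamicin: C1V1 = C2V2 → 39.8 µg/mL × 3880 mL ÷ 41700 µg/mL = 3.703 mL
calcium chloride dihydrate: 1.19 g/L × 3.88 L = 4.617 g
L-glutamine: C1V1 = C2V2 → 9.73 mM × 3880 mL ÷ 200 mM = 188.762 mL
L-lysine hydrochloride: 0.359 g/L × 3.88 L = 1.393 g

gentamicin 3.703 mL; calcium chloride dihydrate 4.617 g; L-glutamine 188.762 mL; L-lysine hydrochloride 1.393 g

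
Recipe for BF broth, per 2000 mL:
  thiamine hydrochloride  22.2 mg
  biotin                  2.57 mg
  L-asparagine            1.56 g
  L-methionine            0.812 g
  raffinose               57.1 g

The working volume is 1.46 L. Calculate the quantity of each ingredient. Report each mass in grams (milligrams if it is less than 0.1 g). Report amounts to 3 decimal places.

Ratio of target to recipe volume: 1460 / 2000 = 0.73.
thiamine hydrochloride: 22.2 mg × (1460 mL / 2000 mL) = 16.206 mg
biotin: 2.57 mg × (1460 mL / 2000 mL) = 1.876 mg
L-asparagine: 1.56 g × (1460 mL / 2000 mL) = 1.139 g
L-methionine: 0.812 g × (1460 mL / 2000 mL) = 0.593 g
raffinose: 57.1 g × (1460 mL / 2000 mL) = 41.683 g

thiamine hydrochloride 16.206 mg; biotin 1.876 mg; L-asparagine 1.139 g; L-methionine 0.593 g; raffinose 41.683 g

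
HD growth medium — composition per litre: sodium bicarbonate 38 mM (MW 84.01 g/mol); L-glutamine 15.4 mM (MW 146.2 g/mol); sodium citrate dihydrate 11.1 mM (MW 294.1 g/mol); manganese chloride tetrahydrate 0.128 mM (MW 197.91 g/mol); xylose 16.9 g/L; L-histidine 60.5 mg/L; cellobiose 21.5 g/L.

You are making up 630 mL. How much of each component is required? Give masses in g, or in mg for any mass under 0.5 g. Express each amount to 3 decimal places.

Target volume = 630 mL = 0.63 L.
sodium bicarbonate: 38 mmol/L × 84.01 g/mol × 0.63 L ÷ 1000 = 2.011 g
L-glutamine: 15.4 mmol/L × 146.2 g/mol × 0.63 L ÷ 1000 = 1.418 g
sodium citrate dihydrate: 11.1 mmol/L × 294.1 g/mol × 0.63 L ÷ 1000 = 2.057 g
manganese chloride tetrahydrate: 0.128 mmol/L × 197.91 mg/mmol × 0.63 L = 15.959 mg
xylose: 16.9 g/L × 0.63 L = 10.647 g
L-histidine: 60.5 mg/L × 0.63 L = 38.115 mg
cellobiose: 21.5 g/L × 0.63 L = 13.545 g

sodium bicarbonate 2.011 g; L-glutamine 1.418 g; sodium citrate dihydrate 2.057 g; manganese chloride tetrahydrate 15.959 mg; xylose 10.647 g; L-histidine 38.115 mg; cellobiose 13.545 g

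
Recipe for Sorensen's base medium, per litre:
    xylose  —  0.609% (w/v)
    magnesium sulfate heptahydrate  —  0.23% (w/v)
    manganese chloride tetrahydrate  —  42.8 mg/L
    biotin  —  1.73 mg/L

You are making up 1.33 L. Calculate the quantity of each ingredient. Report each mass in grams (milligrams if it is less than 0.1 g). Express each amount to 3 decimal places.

xylose 8.100 g; magnesium sulfate heptahydrate 3.059 g; manganese chloride tetrahydrate 56.924 mg; biotin 2.301 mg

Working volume: 1.33 L.
xylose: 0.609% w/v = 6.09 g/L → 6.09 × 1.33 L = 8.100 g
magnesium sulfate heptahydrate: 0.23% w/v = 2.3 g/L → 2.3 × 1.33 L = 3.059 g
manganese chloride tetrahydrate: 42.8 mg/L × 1.33 L = 56.924 mg
biotin: 1.73 mg/L × 1.33 L = 2.301 mg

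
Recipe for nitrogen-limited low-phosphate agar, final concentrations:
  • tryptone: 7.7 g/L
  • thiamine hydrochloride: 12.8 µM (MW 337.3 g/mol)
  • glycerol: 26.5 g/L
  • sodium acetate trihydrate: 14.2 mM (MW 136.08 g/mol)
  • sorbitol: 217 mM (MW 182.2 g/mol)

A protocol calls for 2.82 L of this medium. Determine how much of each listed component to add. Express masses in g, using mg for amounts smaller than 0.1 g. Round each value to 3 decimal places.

tryptone 21.714 g; thiamine hydrochloride 12.175 mg; glycerol 74.730 g; sodium acetate trihydrate 5.449 g; sorbitol 111.495 g

Working volume: 2.82 L.
tryptone: 7.7 g/L × 2.82 L = 21.714 g
thiamine hydrochloride: 12.8 µmol/L × 337.3 g/mol × 2.82 L ÷ 1000 = 12.175 mg
glycerol: 26.5 g/L × 2.82 L = 74.730 g
sodium acetate trihydrate: 14.2 mmol/L × 136.08 g/mol × 2.82 L ÷ 1000 = 5.449 g
sorbitol: 217 mmol/L × 182.2 g/mol × 2.82 L ÷ 1000 = 111.495 g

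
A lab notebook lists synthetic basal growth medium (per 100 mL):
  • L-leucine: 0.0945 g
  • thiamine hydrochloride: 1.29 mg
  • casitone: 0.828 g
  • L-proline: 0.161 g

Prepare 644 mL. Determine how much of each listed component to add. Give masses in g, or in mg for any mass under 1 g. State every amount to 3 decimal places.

Ratio of target to recipe volume: 644 / 100 = 6.44.
L-leucine: 0.0945 g × (644 mL / 100 mL) = 0.60858 g = 608.580 mg
thiamine hydrochloride: 1.29 mg × (644 mL / 100 mL) = 8.308 mg
casitone: 0.828 g × (644 mL / 100 mL) = 5.332 g
L-proline: 0.161 g × (644 mL / 100 mL) = 1.037 g

L-leucine 608.580 mg; thiamine hydrochloride 8.308 mg; casitone 5.332 g; L-proline 1.037 g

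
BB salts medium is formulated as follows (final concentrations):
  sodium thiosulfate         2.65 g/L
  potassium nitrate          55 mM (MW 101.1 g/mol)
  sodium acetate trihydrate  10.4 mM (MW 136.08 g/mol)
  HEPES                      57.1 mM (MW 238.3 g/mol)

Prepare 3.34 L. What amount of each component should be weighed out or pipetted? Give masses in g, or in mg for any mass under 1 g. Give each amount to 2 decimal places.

sodium thiosulfate 8.85 g; potassium nitrate 18.57 g; sodium acetate trihydrate 4.73 g; HEPES 45.45 g

Working volume: 3.34 L.
sodium thiosulfate: 2.65 g/L × 3.34 L = 8.85 g
potassium nitrate: 55 mmol/L × 101.1 g/mol × 3.34 L ÷ 1000 = 18.57 g
sodium acetate trihydrate: 10.4 mmol/L × 136.08 g/mol × 3.34 L ÷ 1000 = 4.73 g
HEPES: 57.1 mmol/L × 238.3 g/mol × 3.34 L ÷ 1000 = 45.45 g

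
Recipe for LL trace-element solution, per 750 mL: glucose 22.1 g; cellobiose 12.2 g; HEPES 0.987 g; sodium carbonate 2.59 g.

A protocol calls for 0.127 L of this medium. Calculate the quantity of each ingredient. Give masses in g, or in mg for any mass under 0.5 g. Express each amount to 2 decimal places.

Ratio of target to recipe volume: 127 / 750 = 0.169333.
glucose: 22.1 g × (127 mL / 750 mL) = 3.74 g
cellobiose: 12.2 g × (127 mL / 750 mL) = 2.07 g
HEPES: 0.987 g × (127 mL / 750 mL) = 0.167132 g = 167.13 mg
sodium carbonate: 2.59 g × (127 mL / 750 mL) = 0.438573 g = 438.57 mg

glucose 3.74 g; cellobiose 2.07 g; HEPES 167.13 mg; sodium carbonate 438.57 mg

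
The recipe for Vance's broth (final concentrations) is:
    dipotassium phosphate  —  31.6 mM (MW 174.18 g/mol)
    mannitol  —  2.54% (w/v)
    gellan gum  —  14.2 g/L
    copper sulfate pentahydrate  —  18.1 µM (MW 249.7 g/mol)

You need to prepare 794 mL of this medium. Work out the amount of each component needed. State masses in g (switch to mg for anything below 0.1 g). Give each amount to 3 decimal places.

dipotassium phosphate 4.370 g; mannitol 20.168 g; gellan gum 11.275 g; copper sulfate pentahydrate 3.589 mg

Scale factor relative to 1 L: 0.794.
dipotassium phosphate: 31.6 mmol/L × 174.18 g/mol × 0.794 L ÷ 1000 = 4.370 g
mannitol: 2.54 g per 100 mL × 794 mL ÷ 100 = 20.168 g
gellan gum: 14.2 g/L × 0.794 L = 11.275 g
copper sulfate pentahydrate: 18.1 µmol/L × 249.7 g/mol × 0.794 L ÷ 1000 = 3.589 mg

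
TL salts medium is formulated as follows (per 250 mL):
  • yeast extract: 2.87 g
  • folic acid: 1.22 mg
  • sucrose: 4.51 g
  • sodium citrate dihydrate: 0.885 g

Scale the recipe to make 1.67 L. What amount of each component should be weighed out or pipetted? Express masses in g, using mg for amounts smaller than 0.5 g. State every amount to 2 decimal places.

yeast extract 19.17 g; folic acid 8.15 mg; sucrose 30.13 g; sodium citrate dihydrate 5.91 g

Scale factor = 1670 mL / 250 mL = 6.68.
yeast extract: 2.87 g × (1670 mL / 250 mL) = 19.17 g
folic acid: 1.22 mg × (1670 mL / 250 mL) = 8.15 mg
sucrose: 4.51 g × (1670 mL / 250 mL) = 30.13 g
sodium citrate dihydrate: 0.885 g × (1670 mL / 250 mL) = 5.91 g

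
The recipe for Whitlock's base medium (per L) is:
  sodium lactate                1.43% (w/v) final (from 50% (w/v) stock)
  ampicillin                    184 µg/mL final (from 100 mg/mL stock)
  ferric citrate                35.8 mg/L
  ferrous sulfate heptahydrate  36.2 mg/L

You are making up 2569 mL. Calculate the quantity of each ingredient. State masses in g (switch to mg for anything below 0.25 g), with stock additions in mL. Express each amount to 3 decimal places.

Scale factor relative to 1 L: 2.569.
sodium lactate: C1V1 = C2V2 → 1.43% ÷ 50% × 2569 mL = 73.473 mL
ampicillin: dilute stock: 184 µg/mL × 2569 mL ÷ 100000 µg/mL = 4.727 mL
ferric citrate: 35.8 mg/L × 2.569 L = 91.970 mg
ferrous sulfate heptahydrate: 36.2 mg/L × 2.569 L = 92.998 mg

sodium lactate 73.473 mL; ampicillin 4.727 mL; ferric citrate 91.970 mg; ferrous sulfate heptahydrate 92.998 mg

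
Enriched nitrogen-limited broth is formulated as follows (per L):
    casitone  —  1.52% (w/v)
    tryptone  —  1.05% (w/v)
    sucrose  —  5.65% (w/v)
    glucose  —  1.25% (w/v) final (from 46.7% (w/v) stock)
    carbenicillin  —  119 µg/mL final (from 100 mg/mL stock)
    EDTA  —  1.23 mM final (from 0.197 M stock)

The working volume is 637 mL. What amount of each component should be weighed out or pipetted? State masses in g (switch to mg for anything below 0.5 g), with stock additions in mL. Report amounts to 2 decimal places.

Scale factor relative to 1 L: 0.637.
casitone: 1.52 g per 100 mL × 637 mL ÷ 100 = 9.68 g
tryptone: 1.05% w/v = 10.5 g/L → 10.5 × 0.637 L = 6.69 g
sucrose: 5.65 g per 100 mL × 637 mL ÷ 100 = 35.99 g
glucose: V = C2·V2/C1 = 1.25% ÷ 46.7% × 637 mL = 17.05 mL
carbenicillin: dilute stock: 119 µg/mL × 637 mL ÷ 100000 µg/mL = 0.76 mL
EDTA: C1V1 = C2V2 → 1.23 mM × 637 mL ÷ 197 mM = 3.98 mL

casitone 9.68 g; tryptone 6.69 g; sucrose 35.99 g; glucose 17.05 mL; carbenicillin 0.76 mL; EDTA 3.98 mL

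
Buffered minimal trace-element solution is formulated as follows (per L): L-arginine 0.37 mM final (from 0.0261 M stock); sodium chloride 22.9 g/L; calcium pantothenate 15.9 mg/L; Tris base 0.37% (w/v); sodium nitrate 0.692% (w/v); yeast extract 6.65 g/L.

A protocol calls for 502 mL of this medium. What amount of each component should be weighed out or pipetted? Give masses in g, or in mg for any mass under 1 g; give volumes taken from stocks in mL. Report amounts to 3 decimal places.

L-arginine 7.116 mL; sodium chloride 11.496 g; calcium pantothenate 7.982 mg; Tris base 1.857 g; sodium nitrate 3.474 g; yeast extract 3.338 g

Target volume = 502 mL = 0.502 L.
L-arginine: V = C2·V2/C1 = 0.37 mM × 502 mL ÷ 26.1 mM = 7.116 mL
sodium chloride: 22.9 g/L × 0.502 L = 11.496 g
calcium pantothenate: 15.9 mg/L × 0.502 L = 7.982 mg
Tris base: 0.37% w/v = 3.7 g/L → 3.7 × 0.502 L = 1.857 g
sodium nitrate: 0.692 g per 100 mL × 502 mL ÷ 100 = 3.474 g
yeast extract: 6.65 g/L × 0.502 L = 3.338 g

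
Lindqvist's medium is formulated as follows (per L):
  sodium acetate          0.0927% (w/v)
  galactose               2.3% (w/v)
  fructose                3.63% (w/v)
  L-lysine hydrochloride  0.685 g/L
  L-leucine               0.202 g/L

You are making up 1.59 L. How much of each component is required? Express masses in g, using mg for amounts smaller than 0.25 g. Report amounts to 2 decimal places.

Scale factor relative to 1 L: 1.59.
sodium acetate: 0.0927 g per 100 mL × 1590 mL ÷ 100 = 1.47 g
galactose: 2.3 g per 100 mL × 1590 mL ÷ 100 = 36.57 g
fructose: 3.63% w/v = 36.3 g/L → 36.3 × 1.59 L = 57.72 g
L-lysine hydrochloride: 0.685 g/L × 1.59 L = 1.09 g
L-leucine: 0.202 g/L × 1.59 L = 0.32 g

sodium acetate 1.47 g; galactose 36.57 g; fructose 57.72 g; L-lysine hydrochloride 1.09 g; L-leucine 0.32 g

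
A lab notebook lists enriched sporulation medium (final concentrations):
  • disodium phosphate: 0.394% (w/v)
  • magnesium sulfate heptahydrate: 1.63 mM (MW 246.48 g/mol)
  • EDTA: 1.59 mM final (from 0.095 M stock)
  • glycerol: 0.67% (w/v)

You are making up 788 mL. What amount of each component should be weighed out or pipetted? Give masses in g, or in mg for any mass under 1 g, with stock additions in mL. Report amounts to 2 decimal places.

disodium phosphate 3.10 g; magnesium sulfate heptahydrate 316.59 mg; EDTA 13.19 mL; glycerol 5.28 g

Working volume: 788 mL = 0.788 L.
disodium phosphate: 0.394 g per 100 mL × 788 mL ÷ 100 = 3.10 g
magnesium sulfate heptahydrate: 1.63 mmol/L × 246.48 mg/mmol × 0.788 L = 316.59 mg
EDTA: V = C2·V2/C1 = 1.59 mM × 788 mL ÷ 95 mM = 13.19 mL
glycerol: 0.67 g per 100 mL × 788 mL ÷ 100 = 5.28 g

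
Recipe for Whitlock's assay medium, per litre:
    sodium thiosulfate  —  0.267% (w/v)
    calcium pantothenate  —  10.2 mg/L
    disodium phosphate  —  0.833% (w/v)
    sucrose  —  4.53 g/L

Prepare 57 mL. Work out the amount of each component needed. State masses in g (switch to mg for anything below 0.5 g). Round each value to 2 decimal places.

sodium thiosulfate 152.19 mg; calcium pantothenate 0.58 mg; disodium phosphate 474.81 mg; sucrose 258.21 mg

Working volume: 57 mL = 0.057 L.
sodium thiosulfate: 0.267 g per 100 mL × 57 mL ÷ 100 = 0.15219 g = 152.19 mg
calcium pantothenate: 10.2 mg/L × 0.057 L = 0.58 mg
disodium phosphate: 0.833% w/v = 8.33 g/L → 8.33 × 0.057 L = 0.47481 g = 474.81 mg
sucrose: 4.53 g/L × 0.057 L = 0.25821 g = 258.21 mg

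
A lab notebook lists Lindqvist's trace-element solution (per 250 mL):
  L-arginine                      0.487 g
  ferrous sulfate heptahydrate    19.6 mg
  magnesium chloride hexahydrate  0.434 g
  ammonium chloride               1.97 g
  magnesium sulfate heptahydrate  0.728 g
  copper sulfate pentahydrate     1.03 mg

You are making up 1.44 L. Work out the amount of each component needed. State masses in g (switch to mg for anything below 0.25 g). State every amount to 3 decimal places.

Scale factor = 1440 mL / 250 mL = 5.76.
L-arginine: 0.487 g × (1440 mL / 250 mL) = 2.805 g
ferrous sulfate heptahydrate: 19.6 mg × (1440 mL / 250 mL) = 112.896 mg
magnesium chloride hexahydrate: 0.434 g × (1440 mL / 250 mL) = 2.500 g
ammonium chloride: 1.97 g × (1440 mL / 250 mL) = 11.347 g
magnesium sulfate heptahydrate: 0.728 g × (1440 mL / 250 mL) = 4.193 g
copper sulfate pentahydrate: 1.03 mg × (1440 mL / 250 mL) = 5.933 mg

L-arginine 2.805 g; ferrous sulfate heptahydrate 112.896 mg; magnesium chloride hexahydrate 2.500 g; ammonium chloride 11.347 g; magnesium sulfate heptahydrate 4.193 g; copper sulfate pentahydrate 5.933 mg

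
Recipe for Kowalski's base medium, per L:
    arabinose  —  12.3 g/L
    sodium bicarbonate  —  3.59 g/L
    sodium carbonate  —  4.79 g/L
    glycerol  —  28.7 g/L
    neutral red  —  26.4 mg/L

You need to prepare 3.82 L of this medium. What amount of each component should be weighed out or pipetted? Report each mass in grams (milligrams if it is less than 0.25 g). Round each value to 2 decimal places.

arabinose 46.99 g; sodium bicarbonate 13.71 g; sodium carbonate 18.30 g; glycerol 109.63 g; neutral red 100.85 mg

Working volume: 3.82 L.
arabinose: 12.3 g/L × 3.82 L = 46.99 g
sodium bicarbonate: 3.59 g/L × 3.82 L = 13.71 g
sodium carbonate: 4.79 g/L × 3.82 L = 18.30 g
glycerol: 28.7 g/L × 3.82 L = 109.63 g
neutral red: 26.4 mg/L × 3.82 L = 100.85 mg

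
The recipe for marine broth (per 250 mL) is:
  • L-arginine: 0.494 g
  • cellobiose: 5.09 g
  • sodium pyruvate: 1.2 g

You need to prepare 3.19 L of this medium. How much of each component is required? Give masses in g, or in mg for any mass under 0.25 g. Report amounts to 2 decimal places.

Scale factor = 3190 mL / 250 mL = 12.76.
L-arginine: 0.494 g × (3190 mL / 250 mL) = 6.30 g
cellobiose: 5.09 g × (3190 mL / 250 mL) = 64.95 g
sodium pyruvate: 1.2 g × (3190 mL / 250 mL) = 15.31 g

L-arginine 6.30 g; cellobiose 64.95 g; sodium pyruvate 15.31 g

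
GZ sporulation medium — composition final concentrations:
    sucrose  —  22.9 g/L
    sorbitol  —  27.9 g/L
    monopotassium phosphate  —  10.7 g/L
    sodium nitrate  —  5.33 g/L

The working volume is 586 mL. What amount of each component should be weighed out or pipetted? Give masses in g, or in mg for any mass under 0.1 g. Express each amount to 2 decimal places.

sucrose 13.42 g; sorbitol 16.35 g; monopotassium phosphate 6.27 g; sodium nitrate 3.12 g

Scale factor relative to 1 L: 0.586.
sucrose: 22.9 g/L × 0.586 L = 13.42 g
sorbitol: 27.9 g/L × 0.586 L = 16.35 g
monopotassium phosphate: 10.7 g/L × 0.586 L = 6.27 g
sodium nitrate: 5.33 g/L × 0.586 L = 3.12 g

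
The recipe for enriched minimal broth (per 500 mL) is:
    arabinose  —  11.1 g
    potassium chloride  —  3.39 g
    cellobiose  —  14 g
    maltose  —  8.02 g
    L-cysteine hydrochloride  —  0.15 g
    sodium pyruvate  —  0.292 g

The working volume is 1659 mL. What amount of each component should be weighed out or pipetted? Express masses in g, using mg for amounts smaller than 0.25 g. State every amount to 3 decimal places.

Ratio of target to recipe volume: 1659 / 500 = 3.318.
arabinose: 11.1 g × (1659 mL / 500 mL) = 36.830 g
potassium chloride: 3.39 g × (1659 mL / 500 mL) = 11.248 g
cellobiose: 14 g × (1659 mL / 500 mL) = 46.452 g
maltose: 8.02 g × (1659 mL / 500 mL) = 26.610 g
L-cysteine hydrochloride: 0.15 g × (1659 mL / 500 mL) = 0.498 g
sodium pyruvate: 0.292 g × (1659 mL / 500 mL) = 0.969 g

arabinose 36.830 g; potassium chloride 11.248 g; cellobiose 46.452 g; maltose 26.610 g; L-cysteine hydrochloride 0.498 g; sodium pyruvate 0.969 g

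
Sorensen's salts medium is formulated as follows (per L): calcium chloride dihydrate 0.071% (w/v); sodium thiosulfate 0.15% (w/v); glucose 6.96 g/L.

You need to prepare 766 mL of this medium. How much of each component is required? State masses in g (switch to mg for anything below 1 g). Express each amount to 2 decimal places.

Scale factor relative to 1 L: 0.766.
calcium chloride dihydrate: 0.071% w/v = 0.71 g/L → 0.71 × 0.766 L = 0.54386 g = 543.86 mg
sodium thiosulfate: 0.15% w/v = 1.5 g/L → 1.5 × 0.766 L = 1.15 g
glucose: 6.96 g/L × 0.766 L = 5.33 g

calcium chloride dihydrate 543.86 mg; sodium thiosulfate 1.15 g; glucose 5.33 g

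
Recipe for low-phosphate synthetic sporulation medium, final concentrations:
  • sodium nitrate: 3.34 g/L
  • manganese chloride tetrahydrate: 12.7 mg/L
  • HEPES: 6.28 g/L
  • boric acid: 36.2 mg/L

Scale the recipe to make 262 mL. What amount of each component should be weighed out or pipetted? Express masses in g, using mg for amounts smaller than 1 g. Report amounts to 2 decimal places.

Working volume: 262 mL = 0.262 L.
sodium nitrate: 3.34 g/L × 0.262 L = 0.87508 g = 875.08 mg
manganese chloride tetrahydrate: 12.7 mg/L × 0.262 L = 3.33 mg
HEPES: 6.28 g/L × 0.262 L = 1.65 g
boric acid: 36.2 mg/L × 0.262 L = 9.48 mg

sodium nitrate 875.08 mg; manganese chloride tetrahydrate 3.33 mg; HEPES 1.65 g; boric acid 9.48 mg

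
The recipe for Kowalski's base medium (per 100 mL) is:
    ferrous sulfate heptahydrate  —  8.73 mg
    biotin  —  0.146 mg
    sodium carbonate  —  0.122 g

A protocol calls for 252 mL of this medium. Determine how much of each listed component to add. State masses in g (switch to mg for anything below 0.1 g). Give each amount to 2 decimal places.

ferrous sulfate heptahydrate 22.00 mg; biotin 0.37 mg; sodium carbonate 0.31 g

Scale factor = 252 mL / 100 mL = 2.52.
ferrous sulfate heptahydrate: 8.73 mg × (252 mL / 100 mL) = 22.00 mg
biotin: 0.146 mg × (252 mL / 100 mL) = 0.37 mg
sodium carbonate: 0.122 g × (252 mL / 100 mL) = 0.31 g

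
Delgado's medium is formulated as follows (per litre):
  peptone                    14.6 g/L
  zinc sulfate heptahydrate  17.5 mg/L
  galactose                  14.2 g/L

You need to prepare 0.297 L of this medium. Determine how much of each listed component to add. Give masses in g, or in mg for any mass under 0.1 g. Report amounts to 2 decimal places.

peptone 4.34 g; zinc sulfate heptahydrate 5.20 mg; galactose 4.22 g

Working volume: 0.297 L.
peptone: 14.6 g/L × 0.297 L = 4.34 g
zinc sulfate heptahydrate: 17.5 mg/L × 0.297 L = 5.20 mg
galactose: 14.2 g/L × 0.297 L = 4.22 g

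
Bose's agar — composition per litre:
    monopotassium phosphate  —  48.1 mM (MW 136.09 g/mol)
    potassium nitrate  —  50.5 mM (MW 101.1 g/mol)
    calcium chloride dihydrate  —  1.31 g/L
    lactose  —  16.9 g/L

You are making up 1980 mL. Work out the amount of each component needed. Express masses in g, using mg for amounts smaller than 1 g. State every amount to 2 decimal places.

Scale factor relative to 1 L: 1.98.
monopotassium phosphate: 48.1 mmol/L × 136.09 g/mol × 1.98 L ÷ 1000 = 12.96 g
potassium nitrate: 50.5 mmol/L × 101.1 g/mol × 1.98 L ÷ 1000 = 10.11 g
calcium chloride dihydrate: 1.31 g/L × 1.98 L = 2.59 g
lactose: 16.9 g/L × 1.98 L = 33.46 g

monopotassium phosphate 12.96 g; potassium nitrate 10.11 g; calcium chloride dihydrate 2.59 g; lactose 33.46 g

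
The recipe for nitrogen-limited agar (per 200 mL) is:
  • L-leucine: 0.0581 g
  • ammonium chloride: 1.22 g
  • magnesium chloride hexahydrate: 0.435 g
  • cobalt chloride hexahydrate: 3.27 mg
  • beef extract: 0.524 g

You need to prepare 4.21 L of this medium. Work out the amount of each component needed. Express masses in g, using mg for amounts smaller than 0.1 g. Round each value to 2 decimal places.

L-leucine 1.22 g; ammonium chloride 25.68 g; magnesium chloride hexahydrate 9.16 g; cobalt chloride hexahydrate 68.83 mg; beef extract 11.03 g

Scale factor = 4210 mL / 200 mL = 21.05.
L-leucine: 0.0581 g × (4210 mL / 200 mL) = 1.22 g
ammonium chloride: 1.22 g × (4210 mL / 200 mL) = 25.68 g
magnesium chloride hexahydrate: 0.435 g × (4210 mL / 200 mL) = 9.16 g
cobalt chloride hexahydrate: 3.27 mg × (4210 mL / 200 mL) = 68.83 mg
beef extract: 0.524 g × (4210 mL / 200 mL) = 11.03 g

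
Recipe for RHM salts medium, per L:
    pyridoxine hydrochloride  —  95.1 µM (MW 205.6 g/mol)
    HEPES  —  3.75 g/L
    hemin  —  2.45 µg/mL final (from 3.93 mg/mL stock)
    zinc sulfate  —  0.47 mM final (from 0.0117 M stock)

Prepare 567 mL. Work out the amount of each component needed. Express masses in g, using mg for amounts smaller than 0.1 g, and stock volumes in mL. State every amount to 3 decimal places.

pyridoxine hydrochloride 11.086 mg; HEPES 2.126 g; hemin 0.353 mL; zinc sulfate 22.777 mL

Target volume = 567 mL = 0.567 L.
pyridoxine hydrochloride: 95.1 µmol/L × 205.6 g/mol × 0.567 L ÷ 1000 = 11.086 mg
HEPES: 3.75 g/L × 0.567 L = 2.126 g
hemin: dilute stock: 2.45 µg/mL × 567 mL ÷ 3930 µg/mL = 0.353 mL
zinc sulfate: dilute stock: 0.47 mM × 567 mL ÷ 11.7 mM = 22.777 mL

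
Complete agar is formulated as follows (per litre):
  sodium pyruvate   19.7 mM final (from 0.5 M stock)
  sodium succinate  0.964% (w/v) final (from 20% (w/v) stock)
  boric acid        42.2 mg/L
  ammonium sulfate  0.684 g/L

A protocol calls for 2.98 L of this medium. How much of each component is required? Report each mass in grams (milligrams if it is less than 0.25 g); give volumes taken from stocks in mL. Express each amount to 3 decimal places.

Working volume: 2.98 L.
sodium pyruvate: dilute stock: 19.7 mM × 2980 mL ÷ 500 mM = 117.412 mL
sodium succinate: C1V1 = C2V2 → 0.964% ÷ 20% × 2980 mL = 143.636 mL
boric acid: 42.2 mg/L × 2.98 L = 125.756 mg
ammonium sulfate: 0.684 g/L × 2.98 L = 2.038 g

sodium pyruvate 117.412 mL; sodium succinate 143.636 mL; boric acid 125.756 mg; ammonium sulfate 2.038 g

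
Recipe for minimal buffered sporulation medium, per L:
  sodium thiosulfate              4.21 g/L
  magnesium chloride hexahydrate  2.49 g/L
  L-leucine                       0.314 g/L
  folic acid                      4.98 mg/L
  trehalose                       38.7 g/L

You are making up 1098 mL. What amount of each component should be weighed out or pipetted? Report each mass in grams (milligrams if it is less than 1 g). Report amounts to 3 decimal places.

sodium thiosulfate 4.623 g; magnesium chloride hexahydrate 2.734 g; L-leucine 344.772 mg; folic acid 5.468 mg; trehalose 42.493 g

Working volume: 1098 mL = 1.098 L.
sodium thiosulfate: 4.21 g/L × 1.098 L = 4.623 g
magnesium chloride hexahydrate: 2.49 g/L × 1.098 L = 2.734 g
L-leucine: 0.314 g/L × 1.098 L = 0.344772 g = 344.772 mg
folic acid: 4.98 mg/L × 1.098 L = 5.468 mg
trehalose: 38.7 g/L × 1.098 L = 42.493 g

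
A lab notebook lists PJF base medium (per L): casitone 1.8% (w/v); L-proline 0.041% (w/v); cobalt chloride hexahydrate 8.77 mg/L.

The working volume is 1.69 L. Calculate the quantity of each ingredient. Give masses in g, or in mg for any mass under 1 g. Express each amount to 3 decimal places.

casitone 30.420 g; L-proline 692.900 mg; cobalt chloride hexahydrate 14.821 mg

Working volume: 1.69 L.
casitone: 1.8% w/v = 18 g/L → 18 × 1.69 L = 30.420 g
L-proline: 0.041% w/v = 0.41 g/L → 0.41 × 1.69 L = 0.6929 g = 692.900 mg
cobalt chloride hexahydrate: 8.77 mg/L × 1.69 L = 14.821 mg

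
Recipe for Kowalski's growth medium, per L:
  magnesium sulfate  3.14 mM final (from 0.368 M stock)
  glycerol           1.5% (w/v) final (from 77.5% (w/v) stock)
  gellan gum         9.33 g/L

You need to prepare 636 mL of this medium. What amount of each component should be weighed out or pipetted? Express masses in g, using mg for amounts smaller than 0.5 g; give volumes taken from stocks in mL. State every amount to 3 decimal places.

magnesium sulfate 5.427 mL; glycerol 12.310 mL; gellan gum 5.934 g

Target volume = 636 mL = 0.636 L.
magnesium sulfate: C1V1 = C2V2 → 3.14 mM × 636 mL ÷ 368 mM = 5.427 mL
glycerol: C1V1 = C2V2 → 1.5% ÷ 77.5% × 636 mL = 12.310 mL
gellan gum: 9.33 g/L × 0.636 L = 5.934 g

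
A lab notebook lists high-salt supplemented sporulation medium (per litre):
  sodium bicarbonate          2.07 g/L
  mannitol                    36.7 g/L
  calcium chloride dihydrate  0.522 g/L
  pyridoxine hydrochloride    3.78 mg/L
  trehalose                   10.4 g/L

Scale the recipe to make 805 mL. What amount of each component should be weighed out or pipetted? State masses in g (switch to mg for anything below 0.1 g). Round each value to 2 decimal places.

sodium bicarbonate 1.67 g; mannitol 29.54 g; calcium chloride dihydrate 0.42 g; pyridoxine hydrochloride 3.04 mg; trehalose 8.37 g

Target volume = 805 mL = 0.805 L.
sodium bicarbonate: 2.07 g/L × 0.805 L = 1.67 g
mannitol: 36.7 g/L × 0.805 L = 29.54 g
calcium chloride dihydrate: 0.522 g/L × 0.805 L = 0.42 g
pyridoxine hydrochloride: 3.78 mg/L × 0.805 L = 3.04 mg
trehalose: 10.4 g/L × 0.805 L = 8.37 g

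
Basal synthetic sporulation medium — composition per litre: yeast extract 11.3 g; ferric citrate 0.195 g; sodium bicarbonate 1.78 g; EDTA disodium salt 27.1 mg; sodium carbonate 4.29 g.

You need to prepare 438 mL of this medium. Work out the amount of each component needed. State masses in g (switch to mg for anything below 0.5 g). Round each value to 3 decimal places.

Ratio of target to recipe volume: 438 / 1000 = 0.438.
yeast extract: 11.3 g × (438 mL / 1000 mL) = 4.949 g
ferric citrate: 0.195 g × (438 mL / 1000 mL) = 0.08541 g = 85.410 mg
sodium bicarbonate: 1.78 g × (438 mL / 1000 mL) = 0.780 g
EDTA disodium salt: 27.1 mg × (438 mL / 1000 mL) = 11.870 mg
sodium carbonate: 4.29 g × (438 mL / 1000 mL) = 1.879 g

yeast extract 4.949 g; ferric citrate 85.410 mg; sodium bicarbonate 0.780 g; EDTA disodium salt 11.870 mg; sodium carbonate 1.879 g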